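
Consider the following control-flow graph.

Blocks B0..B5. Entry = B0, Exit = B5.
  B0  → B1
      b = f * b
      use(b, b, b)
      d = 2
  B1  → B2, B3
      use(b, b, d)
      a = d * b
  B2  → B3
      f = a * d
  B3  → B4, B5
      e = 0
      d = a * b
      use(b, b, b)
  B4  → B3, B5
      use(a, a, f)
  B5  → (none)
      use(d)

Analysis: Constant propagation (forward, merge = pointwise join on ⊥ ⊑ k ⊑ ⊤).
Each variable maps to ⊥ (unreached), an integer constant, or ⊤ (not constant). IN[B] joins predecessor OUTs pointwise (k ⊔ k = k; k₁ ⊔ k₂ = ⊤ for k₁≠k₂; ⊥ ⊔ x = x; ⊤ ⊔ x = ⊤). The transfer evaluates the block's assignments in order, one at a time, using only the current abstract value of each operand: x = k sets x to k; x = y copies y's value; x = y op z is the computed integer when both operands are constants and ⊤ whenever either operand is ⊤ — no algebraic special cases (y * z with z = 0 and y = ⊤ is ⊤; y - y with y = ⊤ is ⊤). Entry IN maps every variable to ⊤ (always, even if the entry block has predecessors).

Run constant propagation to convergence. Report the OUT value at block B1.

Per-block solution:
  B0:  IN=(all ⊤)  OUT={d:2; rest ⊤}
  B1:  IN={d:2; rest ⊤}  OUT={d:2; rest ⊤}
  B2:  IN={d:2; rest ⊤}  OUT={d:2; rest ⊤}
  B3:  IN=(all ⊤)  OUT={e:0; rest ⊤}
  B4:  IN={e:0; rest ⊤}  OUT={e:0; rest ⊤}
  B5:  IN={e:0; rest ⊤}  OUT={e:0; rest ⊤}

Merge at B1: IN[B1] = OUT[B0] = {a: ⊤, b: ⊤, c: ⊤, d: 2, e: ⊤, f: ⊤}
Applying B1's transfer function to that IN value gives OUT[B1] (row B1 above).

Answer: {a: ⊤, b: ⊤, c: ⊤, d: 2, e: ⊤, f: ⊤}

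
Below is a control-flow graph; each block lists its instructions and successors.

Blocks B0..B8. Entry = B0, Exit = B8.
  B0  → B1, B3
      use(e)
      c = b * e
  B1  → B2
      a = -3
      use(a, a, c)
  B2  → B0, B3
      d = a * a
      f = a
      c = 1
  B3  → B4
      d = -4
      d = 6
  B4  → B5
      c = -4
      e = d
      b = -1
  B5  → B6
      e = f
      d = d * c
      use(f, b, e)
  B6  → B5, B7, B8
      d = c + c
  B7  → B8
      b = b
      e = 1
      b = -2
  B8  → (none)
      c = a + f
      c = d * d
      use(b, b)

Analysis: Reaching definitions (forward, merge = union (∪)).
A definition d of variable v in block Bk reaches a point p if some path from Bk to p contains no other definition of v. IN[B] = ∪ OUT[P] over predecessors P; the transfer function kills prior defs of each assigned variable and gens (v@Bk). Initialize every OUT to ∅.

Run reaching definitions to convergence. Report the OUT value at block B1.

Converged values:
  B0: | IN={a@B1, c@B2, d@B2, f@B2} | OUT={a@B1, c@B0, d@B2, f@B2}
  B1: | IN={a@B1, c@B0, d@B2, f@B2} | OUT={a@B1, c@B0, d@B2, f@B2}
  B2: | IN={a@B1, c@B0, d@B2, f@B2} | OUT={a@B1, c@B2, d@B2, f@B2}
  B3: | IN={a@B1, c@B0, c@B2, d@B2, f@B2} | OUT={a@B1, c@B0, c@B2, d@B3, f@B2}
  B4: | IN={a@B1, c@B0, c@B2, d@B3, f@B2} | OUT={a@B1, b@B4, c@B4, d@B3, e@B4, f@B2}
  B5: | IN={a@B1, b@B4, c@B4, d@B3, d@B6, e@B4, e@B5, f@B2} | OUT={a@B1, b@B4, c@B4, d@B5, e@B5, f@B2}
  B6: | IN={a@B1, b@B4, c@B4, d@B5, e@B5, f@B2} | OUT={a@B1, b@B4, c@B4, d@B6, e@B5, f@B2}
  B7: | IN={a@B1, b@B4, c@B4, d@B6, e@B5, f@B2} | OUT={a@B1, b@B7, c@B4, d@B6, e@B7, f@B2}
  B8: | IN={a@B1, b@B4, b@B7, c@B4, d@B6, e@B5, e@B7, f@B2} | OUT={a@B1, b@B4, b@B7, c@B8, d@B6, e@B5, e@B7, f@B2}

Merge at B1: IN[B1] = OUT[B0] = {a@B1, c@B0, d@B2, f@B2}
Applying B1's transfer function to that IN value gives OUT[B1] (row B1 above).

Answer: {a@B1, c@B0, d@B2, f@B2}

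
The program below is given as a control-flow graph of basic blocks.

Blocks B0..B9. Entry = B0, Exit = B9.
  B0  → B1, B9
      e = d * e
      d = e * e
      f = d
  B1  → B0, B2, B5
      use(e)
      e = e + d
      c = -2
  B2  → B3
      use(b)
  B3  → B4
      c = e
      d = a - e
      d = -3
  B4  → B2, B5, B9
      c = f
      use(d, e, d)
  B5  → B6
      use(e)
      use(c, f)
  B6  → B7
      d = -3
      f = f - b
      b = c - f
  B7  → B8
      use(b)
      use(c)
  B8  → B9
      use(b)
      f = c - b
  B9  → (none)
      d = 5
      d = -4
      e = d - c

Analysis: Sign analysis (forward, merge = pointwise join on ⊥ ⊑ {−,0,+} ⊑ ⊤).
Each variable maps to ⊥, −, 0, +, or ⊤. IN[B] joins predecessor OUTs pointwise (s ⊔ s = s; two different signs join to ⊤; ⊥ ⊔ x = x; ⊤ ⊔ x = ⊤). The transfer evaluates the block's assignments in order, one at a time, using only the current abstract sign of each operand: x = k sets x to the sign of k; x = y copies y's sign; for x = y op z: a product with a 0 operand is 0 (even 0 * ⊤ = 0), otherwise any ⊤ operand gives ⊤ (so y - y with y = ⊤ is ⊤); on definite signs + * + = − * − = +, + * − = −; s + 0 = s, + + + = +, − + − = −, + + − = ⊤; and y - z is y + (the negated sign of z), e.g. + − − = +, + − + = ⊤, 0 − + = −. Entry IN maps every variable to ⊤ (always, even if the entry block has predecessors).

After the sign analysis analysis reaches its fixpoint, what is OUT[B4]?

Fixpoint table:
  B0:   IN=(all ⊤)   OUT=(all ⊤)
  B1:   IN=(all ⊤)   OUT={c:-; rest ⊤}
  B2:   IN=(all ⊤)   OUT=(all ⊤)
  B3:   IN=(all ⊤)   OUT={d:-; rest ⊤}
  B4:   IN={d:-; rest ⊤}   OUT={d:-; rest ⊤}
  B5:   IN=(all ⊤)   OUT=(all ⊤)
  B6:   IN=(all ⊤)   OUT={d:-; rest ⊤}
  B7:   IN={d:-; rest ⊤}   OUT={d:-; rest ⊤}
  B8:   IN={d:-; rest ⊤}   OUT={d:-; rest ⊤}
  B9:   IN=(all ⊤)   OUT={d:-; rest ⊤}

Merge at B4: IN[B4] = OUT[B3] = {a: ⊤, b: ⊤, c: ⊤, d: -, e: ⊤, f: ⊤}
Applying B4's transfer function to that IN value gives OUT[B4] (row B4 above).

Answer: {a: ⊤, b: ⊤, c: ⊤, d: -, e: ⊤, f: ⊤}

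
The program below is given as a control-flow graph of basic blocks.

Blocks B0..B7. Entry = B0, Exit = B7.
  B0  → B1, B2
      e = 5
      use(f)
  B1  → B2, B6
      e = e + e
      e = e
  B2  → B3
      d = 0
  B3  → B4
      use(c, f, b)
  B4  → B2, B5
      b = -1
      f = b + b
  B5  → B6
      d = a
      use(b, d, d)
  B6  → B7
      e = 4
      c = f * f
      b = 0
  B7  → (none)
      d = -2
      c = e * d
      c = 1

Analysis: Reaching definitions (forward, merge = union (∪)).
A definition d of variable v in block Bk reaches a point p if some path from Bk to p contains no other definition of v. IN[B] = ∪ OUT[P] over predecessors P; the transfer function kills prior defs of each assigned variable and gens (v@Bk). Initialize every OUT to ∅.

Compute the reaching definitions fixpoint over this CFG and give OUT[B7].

Per-block solution:
  B0: | IN={} | OUT={e@B0}
  B1: | IN={e@B0} | OUT={e@B1}
  B2: | IN={b@B4, d@B2, e@B0, e@B1, f@B4} | OUT={b@B4, d@B2, e@B0, e@B1, f@B4}
  B3: | IN={b@B4, d@B2, e@B0, e@B1, f@B4} | OUT={b@B4, d@B2, e@B0, e@B1, f@B4}
  B4: | IN={b@B4, d@B2, e@B0, e@B1, f@B4} | OUT={b@B4, d@B2, e@B0, e@B1, f@B4}
  B5: | IN={b@B4, d@B2, e@B0, e@B1, f@B4} | OUT={b@B4, d@B5, e@B0, e@B1, f@B4}
  B6: | IN={b@B4, d@B5, e@B0, e@B1, f@B4} | OUT={b@B6, c@B6, d@B5, e@B6, f@B4}
  B7: | IN={b@B6, c@B6, d@B5, e@B6, f@B4} | OUT={b@B6, c@B7, d@B7, e@B6, f@B4}

Merge at B7: IN[B7] = OUT[B6] = {b@B6, c@B6, d@B5, e@B6, f@B4}
Applying B7's transfer function to that IN value gives OUT[B7] (row B7 above).

Answer: {b@B6, c@B7, d@B7, e@B6, f@B4}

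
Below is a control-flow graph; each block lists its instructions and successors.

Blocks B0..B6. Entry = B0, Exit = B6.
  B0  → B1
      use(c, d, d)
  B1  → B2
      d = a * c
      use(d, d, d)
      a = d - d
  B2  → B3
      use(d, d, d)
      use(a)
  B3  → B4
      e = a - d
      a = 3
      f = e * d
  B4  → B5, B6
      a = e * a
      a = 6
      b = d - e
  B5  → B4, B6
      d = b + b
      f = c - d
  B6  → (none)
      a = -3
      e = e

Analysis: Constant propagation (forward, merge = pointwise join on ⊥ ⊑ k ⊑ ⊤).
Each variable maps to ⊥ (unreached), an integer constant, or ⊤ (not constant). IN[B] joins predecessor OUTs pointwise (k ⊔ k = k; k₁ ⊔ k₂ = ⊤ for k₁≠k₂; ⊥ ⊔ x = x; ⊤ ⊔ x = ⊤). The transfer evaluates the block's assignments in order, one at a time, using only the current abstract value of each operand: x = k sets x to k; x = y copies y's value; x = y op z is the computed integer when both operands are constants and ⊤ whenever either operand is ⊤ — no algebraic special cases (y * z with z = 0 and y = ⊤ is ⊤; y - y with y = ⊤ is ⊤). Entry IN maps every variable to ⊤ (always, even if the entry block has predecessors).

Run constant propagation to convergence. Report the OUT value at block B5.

Converged values:
  B0: | IN=(all ⊤) | OUT=(all ⊤)
  B1: | IN=(all ⊤) | OUT=(all ⊤)
  B2: | IN=(all ⊤) | OUT=(all ⊤)
  B3: | IN=(all ⊤) | OUT={a:3; rest ⊤}
  B4: | IN=(all ⊤) | OUT={a:6; rest ⊤}
  B5: | IN={a:6; rest ⊤} | OUT={a:6; rest ⊤}
  B6: | IN={a:6; rest ⊤} | OUT={a:-3; rest ⊤}

Merge at B5: IN[B5] = OUT[B4] = {a: 6, b: ⊤, c: ⊤, d: ⊤, e: ⊤, f: ⊤}
Applying B5's transfer function to that IN value gives OUT[B5] (row B5 above).

Answer: {a: 6, b: ⊤, c: ⊤, d: ⊤, e: ⊤, f: ⊤}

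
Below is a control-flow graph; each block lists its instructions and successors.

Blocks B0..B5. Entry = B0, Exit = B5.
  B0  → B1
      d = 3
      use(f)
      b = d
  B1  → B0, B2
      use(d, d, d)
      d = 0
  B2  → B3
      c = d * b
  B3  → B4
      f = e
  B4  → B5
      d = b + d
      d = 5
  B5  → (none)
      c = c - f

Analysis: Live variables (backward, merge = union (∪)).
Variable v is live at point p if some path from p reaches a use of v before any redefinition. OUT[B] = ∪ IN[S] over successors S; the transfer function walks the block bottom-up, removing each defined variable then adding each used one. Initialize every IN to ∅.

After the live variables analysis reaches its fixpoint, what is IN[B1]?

Per-block solution:
  B0:  IN={e, f}  OUT={b, d, e, f}
  B1:  IN={b, d, e, f}  OUT={b, d, e, f}
  B2:  IN={b, d, e}  OUT={b, c, d, e}
  B3:  IN={b, c, d, e}  OUT={b, c, d, f}
  B4:  IN={b, c, d, f}  OUT={c, f}
  B5:  IN={c, f}  OUT={}

Merge at B1: OUT[B1] = IN[B0] ⊔ IN[B2] = {b, d, e, f}
Applying B1's transfer function to that OUT value gives IN[B1] (row B1 above).

Answer: {b, d, e, f}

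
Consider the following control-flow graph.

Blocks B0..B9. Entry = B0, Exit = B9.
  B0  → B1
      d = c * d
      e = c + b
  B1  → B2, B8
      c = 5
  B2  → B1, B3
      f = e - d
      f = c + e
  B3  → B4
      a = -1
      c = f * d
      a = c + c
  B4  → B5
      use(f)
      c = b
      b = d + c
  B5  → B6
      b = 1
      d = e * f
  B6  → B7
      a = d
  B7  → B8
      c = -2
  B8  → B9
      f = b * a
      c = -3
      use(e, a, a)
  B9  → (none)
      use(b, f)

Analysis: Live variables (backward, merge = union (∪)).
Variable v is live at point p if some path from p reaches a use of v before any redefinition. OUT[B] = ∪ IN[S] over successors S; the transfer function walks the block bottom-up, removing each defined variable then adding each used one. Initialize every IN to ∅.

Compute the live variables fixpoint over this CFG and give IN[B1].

Answer: {a, b, d, e}

Derivation:
Per-block solution:
  B0:  IN={a, b, c, d}  OUT={a, b, d, e}
  B1:  IN={a, b, d, e}  OUT={a, b, c, d, e}
  B2:  IN={a, b, c, d, e}  OUT={a, b, d, e, f}
  B3:  IN={b, d, e, f}  OUT={b, d, e, f}
  B4:  IN={b, d, e, f}  OUT={e, f}
  B5:  IN={e, f}  OUT={b, d, e}
  B6:  IN={b, d, e}  OUT={a, b, e}
  B7:  IN={a, b, e}  OUT={a, b, e}
  B8:  IN={a, b, e}  OUT={b, f}
  B9:  IN={b, f}  OUT={}

Merge at B1: OUT[B1] = IN[B2] ⊔ IN[B8] = {a, b, c, d, e}
Applying B1's transfer function to that OUT value gives IN[B1] (row B1 above).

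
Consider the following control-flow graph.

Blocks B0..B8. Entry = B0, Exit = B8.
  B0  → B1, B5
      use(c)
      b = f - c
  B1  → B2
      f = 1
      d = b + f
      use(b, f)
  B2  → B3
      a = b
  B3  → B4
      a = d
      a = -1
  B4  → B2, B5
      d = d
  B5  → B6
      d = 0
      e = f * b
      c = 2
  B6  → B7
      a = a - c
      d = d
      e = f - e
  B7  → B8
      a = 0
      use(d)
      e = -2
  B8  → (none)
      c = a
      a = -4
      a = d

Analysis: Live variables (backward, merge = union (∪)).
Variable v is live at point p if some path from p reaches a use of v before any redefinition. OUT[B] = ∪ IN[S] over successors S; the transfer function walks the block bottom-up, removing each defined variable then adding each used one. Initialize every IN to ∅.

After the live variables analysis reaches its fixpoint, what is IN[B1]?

Converged values:
  B0: | IN={a, c, f} | OUT={a, b, f}
  B1: | IN={b} | OUT={b, d, f}
  B2: | IN={b, d, f} | OUT={b, d, f}
  B3: | IN={b, d, f} | OUT={a, b, d, f}
  B4: | IN={a, b, d, f} | OUT={a, b, d, f}
  B5: | IN={a, b, f} | OUT={a, c, d, e, f}
  B6: | IN={a, c, d, e, f} | OUT={d}
  B7: | IN={d} | OUT={a, d}
  B8: | IN={a, d} | OUT={}

Merge at B1: OUT[B1] = IN[B2] = {b, d, f}
Applying B1's transfer function to that OUT value gives IN[B1] (row B1 above).

Answer: {b}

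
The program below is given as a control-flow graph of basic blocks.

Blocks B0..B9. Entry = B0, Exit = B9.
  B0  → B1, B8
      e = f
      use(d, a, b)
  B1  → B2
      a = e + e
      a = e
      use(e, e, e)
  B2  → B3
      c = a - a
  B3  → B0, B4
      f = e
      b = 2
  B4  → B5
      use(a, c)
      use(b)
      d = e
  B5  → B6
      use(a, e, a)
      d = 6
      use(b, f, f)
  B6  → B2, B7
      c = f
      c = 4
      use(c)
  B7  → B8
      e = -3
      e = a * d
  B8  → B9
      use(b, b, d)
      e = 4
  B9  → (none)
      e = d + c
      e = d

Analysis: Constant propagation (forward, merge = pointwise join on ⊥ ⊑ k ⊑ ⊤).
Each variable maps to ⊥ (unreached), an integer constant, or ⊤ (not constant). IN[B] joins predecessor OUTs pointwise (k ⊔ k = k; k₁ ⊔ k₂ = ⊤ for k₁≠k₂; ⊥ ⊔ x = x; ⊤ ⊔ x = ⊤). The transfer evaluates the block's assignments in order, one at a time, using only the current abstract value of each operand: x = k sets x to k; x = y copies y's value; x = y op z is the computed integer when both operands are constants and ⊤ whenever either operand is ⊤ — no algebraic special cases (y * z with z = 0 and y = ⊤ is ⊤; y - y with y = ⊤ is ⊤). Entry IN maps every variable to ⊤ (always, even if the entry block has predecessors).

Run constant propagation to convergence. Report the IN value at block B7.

Answer: {a: ⊤, b: 2, c: 4, d: 6, e: ⊤, f: ⊤}

Derivation:
Fixpoint table:
  B0: | IN=(all ⊤) | OUT=(all ⊤)
  B1: | IN=(all ⊤) | OUT=(all ⊤)
  B2: | IN=(all ⊤) | OUT=(all ⊤)
  B3: | IN=(all ⊤) | OUT={b:2; rest ⊤}
  B4: | IN={b:2; rest ⊤} | OUT={b:2; rest ⊤}
  B5: | IN={b:2; rest ⊤} | OUT={b:2, d:6; rest ⊤}
  B6: | IN={b:2, d:6; rest ⊤} | OUT={b:2, c:4, d:6; rest ⊤}
  B7: | IN={b:2, c:4, d:6; rest ⊤} | OUT={b:2, c:4, d:6; rest ⊤}
  B8: | IN=(all ⊤) | OUT={e:4; rest ⊤}
  B9: | IN={e:4; rest ⊤} | OUT=(all ⊤)

Merge at B7: IN[B7] = OUT[B6] = {a: ⊤, b: 2, c: 4, d: 6, e: ⊤, f: ⊤}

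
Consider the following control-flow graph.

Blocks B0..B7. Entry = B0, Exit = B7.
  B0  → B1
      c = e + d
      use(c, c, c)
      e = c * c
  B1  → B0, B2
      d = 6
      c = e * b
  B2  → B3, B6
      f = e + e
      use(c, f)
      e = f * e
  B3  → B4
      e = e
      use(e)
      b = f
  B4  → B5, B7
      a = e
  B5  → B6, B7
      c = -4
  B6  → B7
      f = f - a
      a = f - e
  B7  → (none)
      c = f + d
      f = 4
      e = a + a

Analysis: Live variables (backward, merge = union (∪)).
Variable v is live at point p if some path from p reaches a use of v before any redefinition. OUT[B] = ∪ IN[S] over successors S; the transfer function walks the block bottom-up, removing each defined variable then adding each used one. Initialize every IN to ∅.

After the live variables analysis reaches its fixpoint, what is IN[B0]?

Fixpoint table:
  B0:  IN={a, b, d, e}  OUT={a, b, e}
  B1:  IN={a, b, e}  OUT={a, b, c, d, e}
  B2:  IN={a, c, d, e}  OUT={a, d, e, f}
  B3:  IN={d, e, f}  OUT={d, e, f}
  B4:  IN={d, e, f}  OUT={a, d, e, f}
  B5:  IN={a, d, e, f}  OUT={a, d, e, f}
  B6:  IN={a, d, e, f}  OUT={a, d, f}
  B7:  IN={a, d, f}  OUT={}

Merge at B0: OUT[B0] = IN[B1] = {a, b, e}
Applying B0's transfer function to that OUT value gives IN[B0] (row B0 above).

Answer: {a, b, d, e}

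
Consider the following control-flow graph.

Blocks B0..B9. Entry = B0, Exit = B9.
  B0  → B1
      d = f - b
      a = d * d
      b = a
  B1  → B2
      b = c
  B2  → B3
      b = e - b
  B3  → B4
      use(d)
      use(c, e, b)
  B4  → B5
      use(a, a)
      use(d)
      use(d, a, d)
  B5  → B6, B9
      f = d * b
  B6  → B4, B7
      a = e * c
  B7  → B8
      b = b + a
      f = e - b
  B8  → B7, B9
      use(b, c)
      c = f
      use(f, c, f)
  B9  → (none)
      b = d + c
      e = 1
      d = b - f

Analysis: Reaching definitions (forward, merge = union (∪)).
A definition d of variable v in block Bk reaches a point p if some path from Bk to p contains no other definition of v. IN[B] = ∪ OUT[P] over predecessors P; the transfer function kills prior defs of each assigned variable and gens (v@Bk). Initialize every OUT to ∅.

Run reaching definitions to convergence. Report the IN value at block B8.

Answer: {a@B6, b@B7, c@B8, d@B0, f@B7}

Working:
Per-block solution:
  B0:   IN={}   OUT={a@B0, b@B0, d@B0}
  B1:   IN={a@B0, b@B0, d@B0}   OUT={a@B0, b@B1, d@B0}
  B2:   IN={a@B0, b@B1, d@B0}   OUT={a@B0, b@B2, d@B0}
  B3:   IN={a@B0, b@B2, d@B0}   OUT={a@B0, b@B2, d@B0}
  B4:   IN={a@B0, a@B6, b@B2, d@B0, f@B5}   OUT={a@B0, a@B6, b@B2, d@B0, f@B5}
  B5:   IN={a@B0, a@B6, b@B2, d@B0, f@B5}   OUT={a@B0, a@B6, b@B2, d@B0, f@B5}
  B6:   IN={a@B0, a@B6, b@B2, d@B0, f@B5}   OUT={a@B6, b@B2, d@B0, f@B5}
  B7:   IN={a@B6, b@B2, b@B7, c@B8, d@B0, f@B5, f@B7}   OUT={a@B6, b@B7, c@B8, d@B0, f@B7}
  B8:   IN={a@B6, b@B7, c@B8, d@B0, f@B7}   OUT={a@B6, b@B7, c@B8, d@B0, f@B7}
  B9:   IN={a@B0, a@B6, b@B2, b@B7, c@B8, d@B0, f@B5, f@B7}   OUT={a@B0, a@B6, b@B9, c@B8, d@B9, e@B9, f@B5, f@B7}

Merge at B8: IN[B8] = OUT[B7] = {a@B6, b@B7, c@B8, d@B0, f@B7}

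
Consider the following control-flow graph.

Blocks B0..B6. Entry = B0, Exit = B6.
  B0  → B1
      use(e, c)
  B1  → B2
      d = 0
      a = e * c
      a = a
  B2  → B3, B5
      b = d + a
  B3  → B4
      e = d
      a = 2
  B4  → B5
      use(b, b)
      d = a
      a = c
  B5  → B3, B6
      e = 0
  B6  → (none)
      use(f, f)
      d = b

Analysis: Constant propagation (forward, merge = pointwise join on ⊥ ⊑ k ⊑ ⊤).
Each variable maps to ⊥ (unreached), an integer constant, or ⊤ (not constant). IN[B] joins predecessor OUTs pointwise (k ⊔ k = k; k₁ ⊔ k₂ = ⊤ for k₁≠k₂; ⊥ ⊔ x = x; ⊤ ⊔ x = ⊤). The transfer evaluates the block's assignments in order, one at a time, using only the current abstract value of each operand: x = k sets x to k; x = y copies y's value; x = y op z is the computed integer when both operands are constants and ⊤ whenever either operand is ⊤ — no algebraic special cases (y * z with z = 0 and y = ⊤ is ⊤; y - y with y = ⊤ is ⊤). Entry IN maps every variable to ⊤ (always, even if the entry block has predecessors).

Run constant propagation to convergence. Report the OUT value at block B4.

Answer: {a: ⊤, b: ⊤, c: ⊤, d: 2, e: ⊤, f: ⊤}

Working:
Converged values:
  B0:  IN=(all ⊤)  OUT=(all ⊤)
  B1:  IN=(all ⊤)  OUT={d:0; rest ⊤}
  B2:  IN={d:0; rest ⊤}  OUT={d:0; rest ⊤}
  B3:  IN=(all ⊤)  OUT={a:2; rest ⊤}
  B4:  IN={a:2; rest ⊤}  OUT={d:2; rest ⊤}
  B5:  IN=(all ⊤)  OUT={e:0; rest ⊤}
  B6:  IN={e:0; rest ⊤}  OUT={e:0; rest ⊤}

Merge at B4: IN[B4] = OUT[B3] = {a: 2, b: ⊤, c: ⊤, d: ⊤, e: ⊤, f: ⊤}
Applying B4's transfer function to that IN value gives OUT[B4] (row B4 above).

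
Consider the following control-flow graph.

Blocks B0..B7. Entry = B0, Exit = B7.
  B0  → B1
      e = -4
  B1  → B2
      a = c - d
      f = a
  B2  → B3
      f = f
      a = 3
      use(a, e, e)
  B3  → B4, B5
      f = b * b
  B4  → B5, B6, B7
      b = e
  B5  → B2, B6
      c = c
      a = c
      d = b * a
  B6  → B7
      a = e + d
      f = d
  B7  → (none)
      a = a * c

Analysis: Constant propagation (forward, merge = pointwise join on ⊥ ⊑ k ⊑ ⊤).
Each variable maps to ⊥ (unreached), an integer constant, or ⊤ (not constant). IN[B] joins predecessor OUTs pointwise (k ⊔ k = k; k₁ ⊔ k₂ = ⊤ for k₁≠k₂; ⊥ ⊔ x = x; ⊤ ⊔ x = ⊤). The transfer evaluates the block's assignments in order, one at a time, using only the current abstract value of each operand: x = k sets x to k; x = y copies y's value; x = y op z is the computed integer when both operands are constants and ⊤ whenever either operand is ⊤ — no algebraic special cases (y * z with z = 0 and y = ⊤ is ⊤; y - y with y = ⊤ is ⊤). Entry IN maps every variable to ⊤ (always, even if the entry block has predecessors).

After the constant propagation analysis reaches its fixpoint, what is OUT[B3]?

Answer: {a: 3, b: ⊤, c: ⊤, d: ⊤, e: -4, f: ⊤}

Derivation:
Converged values:
  B0:  IN=(all ⊤)  OUT={e:-4; rest ⊤}
  B1:  IN={e:-4; rest ⊤}  OUT={e:-4; rest ⊤}
  B2:  IN={e:-4; rest ⊤}  OUT={a:3, e:-4; rest ⊤}
  B3:  IN={a:3, e:-4; rest ⊤}  OUT={a:3, e:-4; rest ⊤}
  B4:  IN={a:3, e:-4; rest ⊤}  OUT={a:3, b:-4, e:-4; rest ⊤}
  B5:  IN={a:3, e:-4; rest ⊤}  OUT={e:-4; rest ⊤}
  B6:  IN={e:-4; rest ⊤}  OUT={e:-4; rest ⊤}
  B7:  IN={e:-4; rest ⊤}  OUT={e:-4; rest ⊤}

Merge at B3: IN[B3] = OUT[B2] = {a: 3, b: ⊤, c: ⊤, d: ⊤, e: -4, f: ⊤}
Applying B3's transfer function to that IN value gives OUT[B3] (row B3 above).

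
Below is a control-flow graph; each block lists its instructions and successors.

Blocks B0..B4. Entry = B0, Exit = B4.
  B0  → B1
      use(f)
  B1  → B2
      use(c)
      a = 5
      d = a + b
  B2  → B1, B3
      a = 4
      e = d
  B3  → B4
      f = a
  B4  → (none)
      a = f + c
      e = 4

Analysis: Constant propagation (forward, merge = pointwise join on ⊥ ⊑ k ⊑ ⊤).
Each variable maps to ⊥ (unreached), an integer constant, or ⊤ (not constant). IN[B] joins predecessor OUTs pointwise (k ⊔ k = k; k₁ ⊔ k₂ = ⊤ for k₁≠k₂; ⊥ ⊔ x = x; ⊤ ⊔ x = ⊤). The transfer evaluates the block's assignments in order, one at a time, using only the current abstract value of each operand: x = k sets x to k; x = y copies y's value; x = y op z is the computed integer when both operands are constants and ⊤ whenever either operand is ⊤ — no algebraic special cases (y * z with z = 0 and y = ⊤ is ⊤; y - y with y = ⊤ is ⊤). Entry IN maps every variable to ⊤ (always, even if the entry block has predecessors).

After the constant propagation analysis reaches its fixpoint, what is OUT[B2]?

Answer: {a: 4, b: ⊤, c: ⊤, d: ⊤, e: ⊤, f: ⊤}

Derivation:
Converged values:
  B0:   IN=(all ⊤)   OUT=(all ⊤)
  B1:   IN=(all ⊤)   OUT={a:5; rest ⊤}
  B2:   IN={a:5; rest ⊤}   OUT={a:4; rest ⊤}
  B3:   IN={a:4; rest ⊤}   OUT={a:4, f:4; rest ⊤}
  B4:   IN={a:4, f:4; rest ⊤}   OUT={e:4, f:4; rest ⊤}

Merge at B2: IN[B2] = OUT[B1] = {a: 5, b: ⊤, c: ⊤, d: ⊤, e: ⊤, f: ⊤}
Applying B2's transfer function to that IN value gives OUT[B2] (row B2 above).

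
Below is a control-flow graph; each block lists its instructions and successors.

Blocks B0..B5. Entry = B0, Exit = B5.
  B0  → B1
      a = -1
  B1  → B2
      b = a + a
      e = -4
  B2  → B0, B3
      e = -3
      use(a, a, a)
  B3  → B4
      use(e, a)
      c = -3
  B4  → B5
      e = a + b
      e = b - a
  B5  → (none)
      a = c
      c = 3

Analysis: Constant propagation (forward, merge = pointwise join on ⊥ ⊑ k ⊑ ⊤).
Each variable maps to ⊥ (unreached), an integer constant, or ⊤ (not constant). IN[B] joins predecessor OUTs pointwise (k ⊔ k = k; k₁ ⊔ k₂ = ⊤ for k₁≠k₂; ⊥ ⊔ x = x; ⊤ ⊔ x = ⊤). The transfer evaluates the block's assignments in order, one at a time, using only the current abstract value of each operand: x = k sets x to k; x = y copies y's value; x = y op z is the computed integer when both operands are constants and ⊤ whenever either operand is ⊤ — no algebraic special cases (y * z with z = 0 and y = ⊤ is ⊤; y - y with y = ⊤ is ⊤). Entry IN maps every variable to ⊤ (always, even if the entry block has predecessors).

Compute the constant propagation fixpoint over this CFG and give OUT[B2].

Converged values:
  B0:  IN=(all ⊤)  OUT={a:-1; rest ⊤}
  B1:  IN={a:-1; rest ⊤}  OUT={a:-1, b:-2, e:-4; rest ⊤}
  B2:  IN={a:-1, b:-2, e:-4; rest ⊤}  OUT={a:-1, b:-2, e:-3; rest ⊤}
  B3:  IN={a:-1, b:-2, e:-3; rest ⊤}  OUT={a:-1, b:-2, c:-3, e:-3; rest ⊤}
  B4:  IN={a:-1, b:-2, c:-3, e:-3; rest ⊤}  OUT={a:-1, b:-2, c:-3, e:-1; rest ⊤}
  B5:  IN={a:-1, b:-2, c:-3, e:-1; rest ⊤}  OUT={a:-3, b:-2, c:3, e:-1; rest ⊤}

Merge at B2: IN[B2] = OUT[B1] = {a: -1, b: -2, c: ⊤, d: ⊤, e: -4, f: ⊤}
Applying B2's transfer function to that IN value gives OUT[B2] (row B2 above).

Answer: {a: -1, b: -2, c: ⊤, d: ⊤, e: -3, f: ⊤}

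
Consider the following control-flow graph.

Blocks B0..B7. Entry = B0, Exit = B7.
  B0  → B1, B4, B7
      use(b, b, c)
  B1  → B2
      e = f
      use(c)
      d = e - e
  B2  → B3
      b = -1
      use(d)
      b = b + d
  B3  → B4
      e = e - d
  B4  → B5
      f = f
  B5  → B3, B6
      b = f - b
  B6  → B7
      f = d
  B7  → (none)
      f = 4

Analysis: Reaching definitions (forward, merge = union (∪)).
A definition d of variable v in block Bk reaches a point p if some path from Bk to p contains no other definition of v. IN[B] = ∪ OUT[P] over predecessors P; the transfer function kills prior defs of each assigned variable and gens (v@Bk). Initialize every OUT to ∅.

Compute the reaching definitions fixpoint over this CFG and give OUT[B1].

Converged values:
  B0: | IN={} | OUT={}
  B1: | IN={} | OUT={d@B1, e@B1}
  B2: | IN={d@B1, e@B1} | OUT={b@B2, d@B1, e@B1}
  B3: | IN={b@B2, b@B5, d@B1, e@B1, e@B3, f@B4} | OUT={b@B2, b@B5, d@B1, e@B3, f@B4}
  B4: | IN={b@B2, b@B5, d@B1, e@B3, f@B4} | OUT={b@B2, b@B5, d@B1, e@B3, f@B4}
  B5: | IN={b@B2, b@B5, d@B1, e@B3, f@B4} | OUT={b@B5, d@B1, e@B3, f@B4}
  B6: | IN={b@B5, d@B1, e@B3, f@B4} | OUT={b@B5, d@B1, e@B3, f@B6}
  B7: | IN={b@B5, d@B1, e@B3, f@B6} | OUT={b@B5, d@B1, e@B3, f@B7}

Merge at B1: IN[B1] = OUT[B0] = {}
Applying B1's transfer function to that IN value gives OUT[B1] (row B1 above).

Answer: {d@B1, e@B1}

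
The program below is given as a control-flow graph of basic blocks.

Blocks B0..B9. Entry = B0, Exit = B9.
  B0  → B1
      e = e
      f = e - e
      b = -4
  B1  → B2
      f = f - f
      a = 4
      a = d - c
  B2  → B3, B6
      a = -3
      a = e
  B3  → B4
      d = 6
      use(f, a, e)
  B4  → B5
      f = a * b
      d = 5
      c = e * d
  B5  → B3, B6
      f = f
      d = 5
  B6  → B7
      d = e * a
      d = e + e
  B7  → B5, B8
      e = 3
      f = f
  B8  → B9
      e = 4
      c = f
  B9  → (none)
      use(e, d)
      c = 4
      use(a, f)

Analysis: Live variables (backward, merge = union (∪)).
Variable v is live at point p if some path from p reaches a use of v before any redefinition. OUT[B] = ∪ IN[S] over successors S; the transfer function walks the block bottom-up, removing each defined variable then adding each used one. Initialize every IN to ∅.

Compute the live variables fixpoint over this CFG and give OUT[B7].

Per-block solution:
  B0:  IN={c, d, e}  OUT={b, c, d, e, f}
  B1:  IN={b, c, d, e, f}  OUT={b, e, f}
  B2:  IN={b, e, f}  OUT={a, b, e, f}
  B3:  IN={a, b, e, f}  OUT={a, b, e}
  B4:  IN={a, b, e}  OUT={a, b, e, f}
  B5:  IN={a, b, e, f}  OUT={a, b, e, f}
  B6:  IN={a, b, e, f}  OUT={a, b, d, f}
  B7:  IN={a, b, d, f}  OUT={a, b, d, e, f}
  B8:  IN={a, d, f}  OUT={a, d, e, f}
  B9:  IN={a, d, e, f}  OUT={}

Merge at B7: OUT[B7] = IN[B5] ⊔ IN[B8] = {a, b, d, e, f}

Answer: {a, b, d, e, f}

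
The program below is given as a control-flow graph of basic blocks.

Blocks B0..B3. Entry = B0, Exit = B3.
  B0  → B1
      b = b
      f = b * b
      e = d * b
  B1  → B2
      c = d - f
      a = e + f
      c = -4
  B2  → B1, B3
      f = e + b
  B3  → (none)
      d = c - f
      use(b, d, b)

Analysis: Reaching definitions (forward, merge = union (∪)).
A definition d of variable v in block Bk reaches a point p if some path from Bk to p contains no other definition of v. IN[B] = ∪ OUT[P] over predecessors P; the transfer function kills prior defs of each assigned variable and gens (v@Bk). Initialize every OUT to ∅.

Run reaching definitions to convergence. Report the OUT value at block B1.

Fixpoint table:
  B0: | IN={} | OUT={b@B0, e@B0, f@B0}
  B1: | IN={a@B1, b@B0, c@B1, e@B0, f@B0, f@B2} | OUT={a@B1, b@B0, c@B1, e@B0, f@B0, f@B2}
  B2: | IN={a@B1, b@B0, c@B1, e@B0, f@B0, f@B2} | OUT={a@B1, b@B0, c@B1, e@B0, f@B2}
  B3: | IN={a@B1, b@B0, c@B1, e@B0, f@B2} | OUT={a@B1, b@B0, c@B1, d@B3, e@B0, f@B2}

Merge at B1: IN[B1] = OUT[B0] ⊔ OUT[B2] = {a@B1, b@B0, c@B1, e@B0, f@B0, f@B2}
Applying B1's transfer function to that IN value gives OUT[B1] (row B1 above).

Answer: {a@B1, b@B0, c@B1, e@B0, f@B0, f@B2}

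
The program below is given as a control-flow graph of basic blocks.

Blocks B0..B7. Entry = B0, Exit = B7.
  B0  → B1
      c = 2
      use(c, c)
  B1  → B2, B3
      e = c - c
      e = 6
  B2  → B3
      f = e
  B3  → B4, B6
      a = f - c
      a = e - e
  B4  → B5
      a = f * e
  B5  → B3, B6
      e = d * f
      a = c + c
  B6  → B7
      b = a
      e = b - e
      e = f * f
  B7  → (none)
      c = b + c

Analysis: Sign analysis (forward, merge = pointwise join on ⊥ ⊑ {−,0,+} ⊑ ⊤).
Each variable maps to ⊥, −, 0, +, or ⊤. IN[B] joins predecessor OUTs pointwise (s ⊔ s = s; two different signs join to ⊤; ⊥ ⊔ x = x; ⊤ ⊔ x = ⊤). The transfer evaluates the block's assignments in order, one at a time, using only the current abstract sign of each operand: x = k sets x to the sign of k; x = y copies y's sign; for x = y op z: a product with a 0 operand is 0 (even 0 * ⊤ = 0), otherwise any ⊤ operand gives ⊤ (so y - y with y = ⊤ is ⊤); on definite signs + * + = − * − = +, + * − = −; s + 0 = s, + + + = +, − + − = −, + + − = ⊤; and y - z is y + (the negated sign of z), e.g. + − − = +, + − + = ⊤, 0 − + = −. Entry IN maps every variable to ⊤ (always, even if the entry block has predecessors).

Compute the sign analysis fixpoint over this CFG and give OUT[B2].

Converged values:
  B0: | IN=(all ⊤) | OUT={c:+; rest ⊤}
  B1: | IN={c:+; rest ⊤} | OUT={c:+, e:+; rest ⊤}
  B2: | IN={c:+, e:+; rest ⊤} | OUT={c:+, e:+, f:+; rest ⊤}
  B3: | IN={c:+; rest ⊤} | OUT={c:+; rest ⊤}
  B4: | IN={c:+; rest ⊤} | OUT={c:+; rest ⊤}
  B5: | IN={c:+; rest ⊤} | OUT={a:+, c:+; rest ⊤}
  B6: | IN={c:+; rest ⊤} | OUT={c:+; rest ⊤}
  B7: | IN={c:+; rest ⊤} | OUT=(all ⊤)

Merge at B2: IN[B2] = OUT[B1] = {a: ⊤, b: ⊤, c: +, d: ⊤, e: +, f: ⊤}
Applying B2's transfer function to that IN value gives OUT[B2] (row B2 above).

Answer: {a: ⊤, b: ⊤, c: +, d: ⊤, e: +, f: +}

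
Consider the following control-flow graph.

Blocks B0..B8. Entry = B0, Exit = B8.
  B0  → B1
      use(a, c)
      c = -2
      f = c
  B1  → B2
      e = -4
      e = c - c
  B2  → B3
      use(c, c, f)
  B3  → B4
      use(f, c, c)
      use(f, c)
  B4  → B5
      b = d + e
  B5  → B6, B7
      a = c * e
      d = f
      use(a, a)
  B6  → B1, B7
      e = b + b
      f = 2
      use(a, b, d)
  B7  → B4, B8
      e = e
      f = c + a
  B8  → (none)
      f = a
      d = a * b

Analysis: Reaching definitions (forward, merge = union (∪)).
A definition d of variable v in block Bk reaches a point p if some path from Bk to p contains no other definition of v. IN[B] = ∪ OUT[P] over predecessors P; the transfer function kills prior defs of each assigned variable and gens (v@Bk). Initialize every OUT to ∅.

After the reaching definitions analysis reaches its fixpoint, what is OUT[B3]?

Per-block solution:
  B0:   IN={}   OUT={c@B0, f@B0}
  B1:   IN={a@B5, b@B4, c@B0, d@B5, e@B6, f@B0, f@B6}   OUT={a@B5, b@B4, c@B0, d@B5, e@B1, f@B0, f@B6}
  B2:   IN={a@B5, b@B4, c@B0, d@B5, e@B1, f@B0, f@B6}   OUT={a@B5, b@B4, c@B0, d@B5, e@B1, f@B0, f@B6}
  B3:   IN={a@B5, b@B4, c@B0, d@B5, e@B1, f@B0, f@B6}   OUT={a@B5, b@B4, c@B0, d@B5, e@B1, f@B0, f@B6}
  B4:   IN={a@B5, b@B4, c@B0, d@B5, e@B1, e@B7, f@B0, f@B6, f@B7}   OUT={a@B5, b@B4, c@B0, d@B5, e@B1, e@B7, f@B0, f@B6, f@B7}
  B5:   IN={a@B5, b@B4, c@B0, d@B5, e@B1, e@B7, f@B0, f@B6, f@B7}   OUT={a@B5, b@B4, c@B0, d@B5, e@B1, e@B7, f@B0, f@B6, f@B7}
  B6:   IN={a@B5, b@B4, c@B0, d@B5, e@B1, e@B7, f@B0, f@B6, f@B7}   OUT={a@B5, b@B4, c@B0, d@B5, e@B6, f@B6}
  B7:   IN={a@B5, b@B4, c@B0, d@B5, e@B1, e@B6, e@B7, f@B0, f@B6, f@B7}   OUT={a@B5, b@B4, c@B0, d@B5, e@B7, f@B7}
  B8:   IN={a@B5, b@B4, c@B0, d@B5, e@B7, f@B7}   OUT={a@B5, b@B4, c@B0, d@B8, e@B7, f@B8}

Merge at B3: IN[B3] = OUT[B2] = {a@B5, b@B4, c@B0, d@B5, e@B1, f@B0, f@B6}
Applying B3's transfer function to that IN value gives OUT[B3] (row B3 above).

Answer: {a@B5, b@B4, c@B0, d@B5, e@B1, f@B0, f@B6}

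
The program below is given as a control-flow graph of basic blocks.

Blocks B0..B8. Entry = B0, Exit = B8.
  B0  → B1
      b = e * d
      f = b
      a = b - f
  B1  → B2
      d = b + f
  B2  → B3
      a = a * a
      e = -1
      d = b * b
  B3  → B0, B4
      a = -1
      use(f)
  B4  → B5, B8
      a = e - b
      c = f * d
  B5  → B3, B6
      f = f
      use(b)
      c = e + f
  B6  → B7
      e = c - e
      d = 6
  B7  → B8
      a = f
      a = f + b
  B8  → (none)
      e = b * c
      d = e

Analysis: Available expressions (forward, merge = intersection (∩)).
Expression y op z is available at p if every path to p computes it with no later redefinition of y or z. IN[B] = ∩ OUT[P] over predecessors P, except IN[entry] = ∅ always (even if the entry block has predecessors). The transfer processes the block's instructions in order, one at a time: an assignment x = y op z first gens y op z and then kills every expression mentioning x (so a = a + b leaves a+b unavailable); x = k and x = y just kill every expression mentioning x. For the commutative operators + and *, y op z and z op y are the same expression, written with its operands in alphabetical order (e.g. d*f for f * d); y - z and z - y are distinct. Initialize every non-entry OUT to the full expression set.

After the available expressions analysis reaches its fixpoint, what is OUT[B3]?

Answer: {b*b}

Trace:
Converged values:
  B0: | IN={} | OUT={b-f, d*e}
  B1: | IN={b-f, d*e} | OUT={b+f, b-f}
  B2: | IN={b+f, b-f} | OUT={b*b, b+f, b-f}
  B3: | IN={b*b} | OUT={b*b}
  B4: | IN={b*b} | OUT={b*b, d*f, e-b}
  B5: | IN={b*b, d*f, e-b} | OUT={b*b, e+f, e-b}
  B6: | IN={b*b, e+f, e-b} | OUT={b*b}
  B7: | IN={b*b} | OUT={b*b, b+f}
  B8: | IN={b*b} | OUT={b*b, b*c}

Merge at B3: IN[B3] = OUT[B2] ∩ OUT[B5] = {b*b}
Applying B3's transfer function to that IN value gives OUT[B3] (row B3 above).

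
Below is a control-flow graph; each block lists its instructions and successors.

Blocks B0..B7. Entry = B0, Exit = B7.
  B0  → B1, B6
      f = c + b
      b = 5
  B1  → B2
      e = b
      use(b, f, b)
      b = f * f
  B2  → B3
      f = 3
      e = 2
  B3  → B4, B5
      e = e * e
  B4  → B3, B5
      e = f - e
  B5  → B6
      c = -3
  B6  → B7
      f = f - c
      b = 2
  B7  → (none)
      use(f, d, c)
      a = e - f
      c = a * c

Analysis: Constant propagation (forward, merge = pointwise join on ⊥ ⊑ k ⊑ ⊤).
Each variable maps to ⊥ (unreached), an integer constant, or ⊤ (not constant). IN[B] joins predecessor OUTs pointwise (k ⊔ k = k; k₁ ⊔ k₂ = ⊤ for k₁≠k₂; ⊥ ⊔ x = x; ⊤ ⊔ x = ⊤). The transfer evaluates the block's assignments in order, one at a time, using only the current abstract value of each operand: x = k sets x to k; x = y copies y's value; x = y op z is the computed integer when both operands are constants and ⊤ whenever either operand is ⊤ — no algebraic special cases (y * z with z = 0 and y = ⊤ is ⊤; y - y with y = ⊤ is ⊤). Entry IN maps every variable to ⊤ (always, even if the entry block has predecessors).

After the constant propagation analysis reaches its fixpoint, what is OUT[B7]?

Answer: {a: ⊤, b: 2, c: ⊤, d: ⊤, e: ⊤, f: ⊤}

Trace:
Per-block solution:
  B0: | IN=(all ⊤) | OUT={b:5; rest ⊤}
  B1: | IN={b:5; rest ⊤} | OUT={e:5; rest ⊤}
  B2: | IN={e:5; rest ⊤} | OUT={e:2, f:3; rest ⊤}
  B3: | IN={f:3; rest ⊤} | OUT={f:3; rest ⊤}
  B4: | IN={f:3; rest ⊤} | OUT={f:3; rest ⊤}
  B5: | IN={f:3; rest ⊤} | OUT={c:-3, f:3; rest ⊤}
  B6: | IN=(all ⊤) | OUT={b:2; rest ⊤}
  B7: | IN={b:2; rest ⊤} | OUT={b:2; rest ⊤}

Merge at B7: IN[B7] = OUT[B6] = {a: ⊤, b: 2, c: ⊤, d: ⊤, e: ⊤, f: ⊤}
Applying B7's transfer function to that IN value gives OUT[B7] (row B7 above).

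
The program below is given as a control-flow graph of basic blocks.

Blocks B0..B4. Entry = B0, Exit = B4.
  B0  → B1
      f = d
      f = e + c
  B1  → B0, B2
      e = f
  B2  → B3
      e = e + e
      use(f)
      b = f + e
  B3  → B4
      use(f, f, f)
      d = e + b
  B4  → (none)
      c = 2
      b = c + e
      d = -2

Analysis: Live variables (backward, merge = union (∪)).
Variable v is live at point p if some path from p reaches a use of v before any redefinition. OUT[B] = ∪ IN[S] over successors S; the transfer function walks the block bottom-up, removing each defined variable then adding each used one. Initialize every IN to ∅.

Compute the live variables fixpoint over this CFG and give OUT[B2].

Answer: {b, e, f}

Derivation:
Per-block solution:
  B0: | IN={c, d, e} | OUT={c, d, f}
  B1: | IN={c, d, f} | OUT={c, d, e, f}
  B2: | IN={e, f} | OUT={b, e, f}
  B3: | IN={b, e, f} | OUT={e}
  B4: | IN={e} | OUT={}

Merge at B2: OUT[B2] = IN[B3] = {b, e, f}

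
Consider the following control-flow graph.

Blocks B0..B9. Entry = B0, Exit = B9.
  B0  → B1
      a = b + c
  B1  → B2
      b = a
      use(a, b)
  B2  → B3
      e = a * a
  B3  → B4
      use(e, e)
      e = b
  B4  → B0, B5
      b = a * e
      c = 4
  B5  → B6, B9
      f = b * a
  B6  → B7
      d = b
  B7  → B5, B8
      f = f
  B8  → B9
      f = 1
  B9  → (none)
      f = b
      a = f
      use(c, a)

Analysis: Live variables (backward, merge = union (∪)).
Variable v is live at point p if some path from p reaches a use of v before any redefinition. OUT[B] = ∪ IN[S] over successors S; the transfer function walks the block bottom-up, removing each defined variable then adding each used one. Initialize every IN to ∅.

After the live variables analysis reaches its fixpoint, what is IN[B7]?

Answer: {a, b, c, f}

Trace:
Converged values:
  B0:   IN={b, c}   OUT={a}
  B1:   IN={a}   OUT={a, b}
  B2:   IN={a, b}   OUT={a, b, e}
  B3:   IN={a, b, e}   OUT={a, e}
  B4:   IN={a, e}   OUT={a, b, c}
  B5:   IN={a, b, c}   OUT={a, b, c, f}
  B6:   IN={a, b, c, f}   OUT={a, b, c, f}
  B7:   IN={a, b, c, f}   OUT={a, b, c}
  B8:   IN={b, c}   OUT={b, c}
  B9:   IN={b, c}   OUT={}

Merge at B7: OUT[B7] = IN[B5] ⊔ IN[B8] = {a, b, c}
Applying B7's transfer function to that OUT value gives IN[B7] (row B7 above).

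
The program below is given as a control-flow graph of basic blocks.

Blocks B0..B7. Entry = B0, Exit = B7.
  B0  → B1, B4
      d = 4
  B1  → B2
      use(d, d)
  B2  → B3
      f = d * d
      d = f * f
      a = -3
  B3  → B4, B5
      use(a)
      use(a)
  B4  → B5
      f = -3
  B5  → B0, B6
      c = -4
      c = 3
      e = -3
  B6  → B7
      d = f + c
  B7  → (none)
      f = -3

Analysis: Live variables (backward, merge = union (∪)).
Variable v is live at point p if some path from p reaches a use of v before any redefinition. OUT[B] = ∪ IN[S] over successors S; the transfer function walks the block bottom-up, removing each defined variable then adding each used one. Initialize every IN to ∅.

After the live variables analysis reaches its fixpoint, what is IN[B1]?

Fixpoint table:
  B0:   IN={}   OUT={d}
  B1:   IN={d}   OUT={d}
  B2:   IN={d}   OUT={a, f}
  B3:   IN={a, f}   OUT={f}
  B4:   IN={}   OUT={f}
  B5:   IN={f}   OUT={c, f}
  B6:   IN={c, f}   OUT={}
  B7:   IN={}   OUT={}

Merge at B1: OUT[B1] = IN[B2] = {d}
Applying B1's transfer function to that OUT value gives IN[B1] (row B1 above).

Answer: {d}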